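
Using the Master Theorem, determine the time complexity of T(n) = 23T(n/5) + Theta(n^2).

Master Theorem for T(n) = 23T(n/5) + O(n^2):

a = 23, b = 5, c = 2
log_b(a) = log_5(23) = 1.9482

Case 3: c = 2 > log_5(23) = 1.9482
T(n) = O(n^2) = O(n^2)

For T(n) = 23T(n/5) + O(n^2): log_5(23) = 1.9482. This is Case 3 of the Master Theorem (c > log_b(a), work dominated by root), giving O(n^2).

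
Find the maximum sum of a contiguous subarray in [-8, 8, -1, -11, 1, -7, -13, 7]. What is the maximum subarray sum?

Using Kadane's algorithm on [-8, 8, -1, -11, 1, -7, -13, 7]:

Scanning through the array:
Position 1 (value 8): max_ending_here = 8, max_so_far = 8
Position 2 (value -1): max_ending_here = 7, max_so_far = 8
Position 3 (value -11): max_ending_here = -4, max_so_far = 8
Position 4 (value 1): max_ending_here = 1, max_so_far = 8
Position 5 (value -7): max_ending_here = -6, max_so_far = 8
Position 6 (value -13): max_ending_here = -13, max_so_far = 8
Position 7 (value 7): max_ending_here = 7, max_so_far = 8

Maximum subarray: [8]
Maximum sum: 8

The maximum subarray is [8] with sum 8. This subarray runs from index 1 to index 1.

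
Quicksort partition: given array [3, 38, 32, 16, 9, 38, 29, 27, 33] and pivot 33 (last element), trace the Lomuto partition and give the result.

Lomuto partition with pivot = 33:

Initial array: [3, 38, 32, 16, 9, 38, 29, 27, 33]

arr[0]=3 <= 33: swap with position 0, array becomes [3, 38, 32, 16, 9, 38, 29, 27, 33]
arr[1]=38 > 33: no swap
arr[2]=32 <= 33: swap with position 1, array becomes [3, 32, 38, 16, 9, 38, 29, 27, 33]
arr[3]=16 <= 33: swap with position 2, array becomes [3, 32, 16, 38, 9, 38, 29, 27, 33]
arr[4]=9 <= 33: swap with position 3, array becomes [3, 32, 16, 9, 38, 38, 29, 27, 33]
arr[5]=38 > 33: no swap
arr[6]=29 <= 33: swap with position 4, array becomes [3, 32, 16, 9, 29, 38, 38, 27, 33]
arr[7]=27 <= 33: swap with position 5, array becomes [3, 32, 16, 9, 29, 27, 38, 38, 33]

Place pivot at position 6: [3, 32, 16, 9, 29, 27, 33, 38, 38]
Pivot position: 6

After partitioning with pivot 33, the array becomes [3, 32, 16, 9, 29, 27, 33, 38, 38]. The pivot is placed at index 6. All elements to the left of the pivot are <= 33, and all elements to the right are > 33.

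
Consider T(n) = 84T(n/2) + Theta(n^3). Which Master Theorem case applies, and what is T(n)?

Master Theorem for T(n) = 84T(n/2) + O(n^3):

a = 84, b = 2, c = 3
log_b(a) = log_2(84) = 6.3923

Case 1: c = 3 < log_2(84) = 6.3923
T(n) = O(n^(log_2 84))

For T(n) = 84T(n/2) + O(n^3): log_2(84) = 6.3923. This is Case 1 of the Master Theorem (c < log_b(a), work dominated by leaves), giving O(n^(log_2 84)).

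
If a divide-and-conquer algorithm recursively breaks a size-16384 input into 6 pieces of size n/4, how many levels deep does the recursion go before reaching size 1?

For divide and conquer with division factor 4:

Problem sizes at each level:
Level 0: 16384
Level 1: 4096
Level 2: 1024
Level 3: 256
Level 4: 64
Level 5: 16
Level 6: 4
Level 7: 1

The root is level 0 and the size-1 base case is level 7 (the tree spans levels 0 through 7, i.e. 8 levels counting the root), so the depth is the number of divisions: log_4(16384) = 7

The recursion tree depth is log_4(16384) = 7. At each level, the problem size is divided by 4, so it takes 7 divisions to reduce to a base case of size 1. The algorithm makes 6 recursive calls at each level.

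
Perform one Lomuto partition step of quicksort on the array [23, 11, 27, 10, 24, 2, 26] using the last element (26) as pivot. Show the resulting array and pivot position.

Lomuto partition with pivot = 26:

Initial array: [23, 11, 27, 10, 24, 2, 26]

arr[0]=23 <= 26: swap with position 0, array becomes [23, 11, 27, 10, 24, 2, 26]
arr[1]=11 <= 26: swap with position 1, array becomes [23, 11, 27, 10, 24, 2, 26]
arr[2]=27 > 26: no swap
arr[3]=10 <= 26: swap with position 2, array becomes [23, 11, 10, 27, 24, 2, 26]
arr[4]=24 <= 26: swap with position 3, array becomes [23, 11, 10, 24, 27, 2, 26]
arr[5]=2 <= 26: swap with position 4, array becomes [23, 11, 10, 24, 2, 27, 26]

Place pivot at position 5: [23, 11, 10, 24, 2, 26, 27]
Pivot position: 5

After partitioning with pivot 26, the array becomes [23, 11, 10, 24, 2, 26, 27]. The pivot is placed at index 5. All elements to the left of the pivot are <= 26, and all elements to the right are > 26.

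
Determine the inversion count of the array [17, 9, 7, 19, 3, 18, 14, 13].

Finding inversions in [17, 9, 7, 19, 3, 18, 14, 13]:

(0, 1): arr[0]=17 > arr[1]=9
(0, 2): arr[0]=17 > arr[2]=7
(0, 4): arr[0]=17 > arr[4]=3
(0, 6): arr[0]=17 > arr[6]=14
(0, 7): arr[0]=17 > arr[7]=13
(1, 2): arr[1]=9 > arr[2]=7
(1, 4): arr[1]=9 > arr[4]=3
(2, 4): arr[2]=7 > arr[4]=3
(3, 4): arr[3]=19 > arr[4]=3
(3, 5): arr[3]=19 > arr[5]=18
(3, 6): arr[3]=19 > arr[6]=14
(3, 7): arr[3]=19 > arr[7]=13
(5, 6): arr[5]=18 > arr[6]=14
(5, 7): arr[5]=18 > arr[7]=13
(6, 7): arr[6]=14 > arr[7]=13

Total inversions: 15

The array has 15 inversion(s): (0,1), (0,2), (0,4), (0,6), (0,7), (1,2), (1,4), (2,4), (3,4), (3,5), (3,6), (3,7), (5,6), (5,7), (6,7). Each pair (i,j) satisfies i < j and arr[i] > arr[j].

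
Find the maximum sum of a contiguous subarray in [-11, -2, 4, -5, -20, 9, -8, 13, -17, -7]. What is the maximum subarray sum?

Using Kadane's algorithm on [-11, -2, 4, -5, -20, 9, -8, 13, -17, -7]:

Scanning through the array:
Position 1 (value -2): max_ending_here = -2, max_so_far = -2
Position 2 (value 4): max_ending_here = 4, max_so_far = 4
Position 3 (value -5): max_ending_here = -1, max_so_far = 4
Position 4 (value -20): max_ending_here = -20, max_so_far = 4
Position 5 (value 9): max_ending_here = 9, max_so_far = 9
Position 6 (value -8): max_ending_here = 1, max_so_far = 9
Position 7 (value 13): max_ending_here = 14, max_so_far = 14
Position 8 (value -17): max_ending_here = -3, max_so_far = 14
Position 9 (value -7): max_ending_here = -7, max_so_far = 14

Maximum subarray: [9, -8, 13]
Maximum sum: 14

The maximum subarray is [9, -8, 13] with sum 14. This subarray runs from index 5 to index 7.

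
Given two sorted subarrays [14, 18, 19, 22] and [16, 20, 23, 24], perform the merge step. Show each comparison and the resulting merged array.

Merging process:

Compare 14 vs 16: take 14 from left. Merged: [14]
Compare 18 vs 16: take 16 from right. Merged: [14, 16]
Compare 18 vs 20: take 18 from left. Merged: [14, 16, 18]
Compare 19 vs 20: take 19 from left. Merged: [14, 16, 18, 19]
Compare 22 vs 20: take 20 from right. Merged: [14, 16, 18, 19, 20]
Compare 22 vs 23: take 22 from left. Merged: [14, 16, 18, 19, 20, 22]
Append remaining from right: [23, 24]. Merged: [14, 16, 18, 19, 20, 22, 23, 24]

Final merged array: [14, 16, 18, 19, 20, 22, 23, 24]
Total comparisons: 6

The merged array is [14, 16, 18, 19, 20, 22, 23, 24], requiring 6 comparisons. The merge step runs in O(n) time where n is the total number of elements.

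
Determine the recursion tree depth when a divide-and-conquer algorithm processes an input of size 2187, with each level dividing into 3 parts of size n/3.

For divide and conquer with division factor 3:

Problem sizes at each level:
Level 0: 2187
Level 1: 729
Level 2: 243
Level 3: 81
Level 4: 27
Level 5: 9
Level 6: 3
Level 7: 1

The root is level 0 and the size-1 base case is level 7 (the tree spans levels 0 through 7, i.e. 8 levels counting the root), so the depth is the number of divisions: log_3(2187) = 7

The recursion tree depth is log_3(2187) = 7. At each level, the problem size is divided by 3, so it takes 7 divisions to reduce to a base case of size 1. The algorithm makes 3 recursive calls at each level.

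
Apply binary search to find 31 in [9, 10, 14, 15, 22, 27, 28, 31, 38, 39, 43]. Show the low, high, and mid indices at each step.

Binary search for 31 in [9, 10, 14, 15, 22, 27, 28, 31, 38, 39, 43]:

lo=0, hi=10, mid=5, arr[mid]=27 -> 27 < 31, search right half
lo=6, hi=10, mid=8, arr[mid]=38 -> 38 > 31, search left half
lo=6, hi=7, mid=6, arr[mid]=28 -> 28 < 31, search right half
lo=7, hi=7, mid=7, arr[mid]=31 -> Found target at index 7!

Binary search finds 31 at index 7 after 4 comparisons. The search repeatedly halves the search space by comparing with the middle element.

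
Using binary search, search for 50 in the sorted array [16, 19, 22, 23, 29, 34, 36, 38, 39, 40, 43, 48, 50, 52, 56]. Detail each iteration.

Binary search for 50 in [16, 19, 22, 23, 29, 34, 36, 38, 39, 40, 43, 48, 50, 52, 56]:

lo=0, hi=14, mid=7, arr[mid]=38 -> 38 < 50, search right half
lo=8, hi=14, mid=11, arr[mid]=48 -> 48 < 50, search right half
lo=12, hi=14, mid=13, arr[mid]=52 -> 52 > 50, search left half
lo=12, hi=12, mid=12, arr[mid]=50 -> Found target at index 12!

Binary search finds 50 at index 12 after 4 comparisons. The search repeatedly halves the search space by comparing with the middle element.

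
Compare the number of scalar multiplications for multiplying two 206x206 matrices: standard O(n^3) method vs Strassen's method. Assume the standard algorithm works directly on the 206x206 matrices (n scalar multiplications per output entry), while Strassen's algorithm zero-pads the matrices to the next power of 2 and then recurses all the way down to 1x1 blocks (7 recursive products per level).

Matrix multiplication for 206x206 matrices:

Strassen's algorithm requires power-of-2 dimensions. Pad 206x206 to 256x256 (next power of 2).

Standard algorithm: 206^3 = 8741816 multiplications
Strassen's algorithm: 7^(log2(256)) = 7^8 = 5764801 multiplications
Savings: 8741816 - 5764801 = 2977015 multiplications

Standard: 8741816 multiplications (206^3). Strassen: 5764801 multiplications (7^8, after padding to 256x256). Strassen reduces 8 recursive multiplications to 7 at each level.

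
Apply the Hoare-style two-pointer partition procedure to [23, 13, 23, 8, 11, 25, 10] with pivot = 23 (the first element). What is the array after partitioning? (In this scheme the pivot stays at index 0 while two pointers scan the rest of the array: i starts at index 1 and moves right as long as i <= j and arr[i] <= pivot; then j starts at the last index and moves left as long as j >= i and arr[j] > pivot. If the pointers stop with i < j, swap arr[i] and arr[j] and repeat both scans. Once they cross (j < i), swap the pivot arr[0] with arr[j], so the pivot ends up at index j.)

Hoare-style two-pointer partition with pivot = 23:

Initial array: [23, 13, 23, 8, 11, 25, 10]

Pointers start at i = 1, j = 6.
i stops at index 5 (arr[5]=25 > 23), j stops at index 6 (arr[6]=10 <= 23): swap arr[5] and arr[6], array becomes [23, 13, 23, 8, 11, 10, 25]
i ends at 6, j ends at 5: the pointers have crossed (j < i), so scanning stops.

Swap pivot arr[0] with arr[5] to place pivot at position 5: [10, 13, 23, 8, 11, 23, 25]
Pivot position: 5

After partitioning with pivot 23, the array becomes [10, 13, 23, 8, 11, 23, 25]. The pivot is placed at index 5. All elements to the left of the pivot are <= 23, and all elements to the right are > 23.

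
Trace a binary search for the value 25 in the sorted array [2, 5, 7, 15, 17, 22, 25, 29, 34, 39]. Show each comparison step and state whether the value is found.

Binary search for 25 in [2, 5, 7, 15, 17, 22, 25, 29, 34, 39]:

lo=0, hi=9, mid=4, arr[mid]=17 -> 17 < 25, search right half
lo=5, hi=9, mid=7, arr[mid]=29 -> 29 > 25, search left half
lo=5, hi=6, mid=5, arr[mid]=22 -> 22 < 25, search right half
lo=6, hi=6, mid=6, arr[mid]=25 -> Found target at index 6!

Binary search finds 25 at index 6 after 4 comparisons. The search repeatedly halves the search space by comparing with the middle element.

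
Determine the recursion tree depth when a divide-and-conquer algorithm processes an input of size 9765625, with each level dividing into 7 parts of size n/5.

For divide and conquer with division factor 5:

Problem sizes at each level:
Level 0: 9765625
Level 1: 1953125
Level 2: 390625
Level 3: 78125
Level 4: 15625
Level 5: 3125
Level 6: 625
Level 7: 125
Level 8: 25
Level 9: 5
Level 10: 1

The root is level 0 and the size-1 base case is level 10 (the tree spans levels 0 through 10, i.e. 11 levels counting the root), so the depth is the number of divisions: log_5(9765625) = 10

The recursion tree depth is log_5(9765625) = 10. At each level, the problem size is divided by 5, so it takes 10 divisions to reduce to a base case of size 1. The algorithm makes 7 recursive calls at each level.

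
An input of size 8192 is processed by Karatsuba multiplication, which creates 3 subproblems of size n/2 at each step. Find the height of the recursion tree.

For divide and conquer with division factor 2:

Problem sizes at each level:
Level 0: 8192
Level 1: 4096
Level 2: 2048
Level 3: 1024
Level 4: 512
Level 5: 256
Level 6: 128
Level 7: 64
Level 8: 32
Level 9: 16
Level 10: 8
Level 11: 4
Level 12: 2
Level 13: 1

The root is level 0 and the size-1 base case is level 13 (the tree spans levels 0 through 13, i.e. 14 levels counting the root), so the depth is the number of divisions: log_2(8192) = 13

The recursion tree depth is log_2(8192) = 13. At each level, the problem size is divided by 2, so it takes 13 divisions to reduce to a base case of size 1. The algorithm makes 3 recursive calls at each level.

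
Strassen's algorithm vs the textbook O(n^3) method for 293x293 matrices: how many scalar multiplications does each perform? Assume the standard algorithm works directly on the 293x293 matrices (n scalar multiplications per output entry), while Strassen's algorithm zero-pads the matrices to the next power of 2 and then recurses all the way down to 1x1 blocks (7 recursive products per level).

Matrix multiplication for 293x293 matrices:

Strassen's algorithm requires power-of-2 dimensions. Pad 293x293 to 512x512 (next power of 2).

Standard algorithm: 293^3 = 25153757 multiplications
Strassen's algorithm: 7^(log2(512)) = 7^9 = 40353607 multiplications
Difference: 25153757 - 40353607 = -15199850 (Strassen uses MORE here due to padding overhead — for small or just-over-power-of-2 n, padding can outweigh the per-level savings)

Standard: 25153757 multiplications (293^3). Strassen: 40353607 multiplications (7^9, after padding to 512x512). Strassen reduces 8 recursive multiplications to 7 at each level.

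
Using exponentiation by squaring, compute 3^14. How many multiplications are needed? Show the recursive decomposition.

Computing 3^14 by squaring (build up from 3^1; each line after the first costs one multiplication):

3^1 = 3
3^2 = (3^1)^2 = 3^2 = 9
3^3 = 3 * 3^2 = 3 * 9 = 27
3^6 = (3^3)^2 = 27^2 = 729
3^7 = 3 * 3^6 = 3 * 729 = 2187
3^14 = (3^7)^2 = 2187^2 = 4782969

Result: 4782969
Multiplications needed: 5 (5 lines after 3^1)

3^14 = 4782969. Using exponentiation by squaring, this requires 5 multiplications. The key idea: if the exponent is even, square the half-power; if odd, multiply by the base once.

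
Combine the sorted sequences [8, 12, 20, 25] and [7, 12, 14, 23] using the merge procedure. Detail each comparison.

Merging process:

Compare 8 vs 7: take 7 from right. Merged: [7]
Compare 8 vs 12: take 8 from left. Merged: [7, 8]
Compare 12 vs 12: take 12 from left. Merged: [7, 8, 12]
Compare 20 vs 12: take 12 from right. Merged: [7, 8, 12, 12]
Compare 20 vs 14: take 14 from right. Merged: [7, 8, 12, 12, 14]
Compare 20 vs 23: take 20 from left. Merged: [7, 8, 12, 12, 14, 20]
Compare 25 vs 23: take 23 from right. Merged: [7, 8, 12, 12, 14, 20, 23]
Append remaining from left: [25]. Merged: [7, 8, 12, 12, 14, 20, 23, 25]

Final merged array: [7, 8, 12, 12, 14, 20, 23, 25]
Total comparisons: 7

The merged array is [7, 8, 12, 12, 14, 20, 23, 25], requiring 7 comparisons. The merge step runs in O(n) time where n is the total number of elements.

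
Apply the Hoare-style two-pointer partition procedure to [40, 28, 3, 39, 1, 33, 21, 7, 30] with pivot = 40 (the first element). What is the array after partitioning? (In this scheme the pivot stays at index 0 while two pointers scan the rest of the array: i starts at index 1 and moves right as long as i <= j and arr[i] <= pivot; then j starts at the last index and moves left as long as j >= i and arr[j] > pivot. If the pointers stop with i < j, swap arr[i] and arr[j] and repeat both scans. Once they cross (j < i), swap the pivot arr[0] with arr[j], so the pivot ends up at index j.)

Hoare-style two-pointer partition with pivot = 40:

Initial array: [40, 28, 3, 39, 1, 33, 21, 7, 30]

Pointers start at i = 1, j = 8.
i ends at 9, j ends at 8: the pointers have crossed (j < i), so scanning stops.

Swap pivot arr[0] with arr[8] to place pivot at position 8: [30, 28, 3, 39, 1, 33, 21, 7, 40]
Pivot position: 8

After partitioning with pivot 40, the array becomes [30, 28, 3, 39, 1, 33, 21, 7, 40]. The pivot is placed at index 8. All elements to the left of the pivot are <= 40, and all elements to the right are > 40.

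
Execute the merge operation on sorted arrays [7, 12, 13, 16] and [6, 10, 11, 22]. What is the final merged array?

Merging process:

Compare 7 vs 6: take 6 from right. Merged: [6]
Compare 7 vs 10: take 7 from left. Merged: [6, 7]
Compare 12 vs 10: take 10 from right. Merged: [6, 7, 10]
Compare 12 vs 11: take 11 from right. Merged: [6, 7, 10, 11]
Compare 12 vs 22: take 12 from left. Merged: [6, 7, 10, 11, 12]
Compare 13 vs 22: take 13 from left. Merged: [6, 7, 10, 11, 12, 13]
Compare 16 vs 22: take 16 from left. Merged: [6, 7, 10, 11, 12, 13, 16]
Append remaining from right: [22]. Merged: [6, 7, 10, 11, 12, 13, 16, 22]

Final merged array: [6, 7, 10, 11, 12, 13, 16, 22]
Total comparisons: 7

The merged array is [6, 7, 10, 11, 12, 13, 16, 22], requiring 7 comparisons. The merge step runs in O(n) time where n is the total number of elements.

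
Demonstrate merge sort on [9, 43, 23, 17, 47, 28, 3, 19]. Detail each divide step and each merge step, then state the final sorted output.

Merge sort trace:

Split: [9, 43, 23, 17, 47, 28, 3, 19] -> [9, 43, 23, 17] and [47, 28, 3, 19]
  Split: [9, 43, 23, 17] -> [9, 43] and [23, 17]
    Split: [9, 43] -> [9] and [43]
    Merge: [9] + [43] -> [9, 43]
    Split: [23, 17] -> [23] and [17]
    Merge: [23] + [17] -> [17, 23]
  Merge: [9, 43] + [17, 23] -> [9, 17, 23, 43]
  Split: [47, 28, 3, 19] -> [47, 28] and [3, 19]
    Split: [47, 28] -> [47] and [28]
    Merge: [47] + [28] -> [28, 47]
    Split: [3, 19] -> [3] and [19]
    Merge: [3] + [19] -> [3, 19]
  Merge: [28, 47] + [3, 19] -> [3, 19, 28, 47]
Merge: [9, 17, 23, 43] + [3, 19, 28, 47] -> [3, 9, 17, 19, 23, 28, 43, 47]

Final sorted array: [3, 9, 17, 19, 23, 28, 43, 47]

The merge sort proceeds by recursively splitting the array and merging sorted halves.
After all merges, the sorted array is [3, 9, 17, 19, 23, 28, 43, 47].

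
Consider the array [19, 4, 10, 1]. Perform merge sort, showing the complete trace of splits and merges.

Merge sort trace:

Split: [19, 4, 10, 1] -> [19, 4] and [10, 1]
  Split: [19, 4] -> [19] and [4]
  Merge: [19] + [4] -> [4, 19]
  Split: [10, 1] -> [10] and [1]
  Merge: [10] + [1] -> [1, 10]
Merge: [4, 19] + [1, 10] -> [1, 4, 10, 19]

Final sorted array: [1, 4, 10, 19]

The merge sort proceeds by recursively splitting the array and merging sorted halves.
After all merges, the sorted array is [1, 4, 10, 19].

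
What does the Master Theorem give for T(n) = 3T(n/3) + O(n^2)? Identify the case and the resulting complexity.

Master Theorem for T(n) = 3T(n/3) + O(n^2):

a = 3, b = 3, c = 2
log_b(a) = log_3(3) = 1.0000

Case 3: c = 2 > log_3(3) = 1.0000
T(n) = O(n^2) = O(n^2)

For T(n) = 3T(n/3) + O(n^2): log_3(3) = 1.0000. This is Case 3 of the Master Theorem (c > log_b(a), work dominated by root), giving O(n^2).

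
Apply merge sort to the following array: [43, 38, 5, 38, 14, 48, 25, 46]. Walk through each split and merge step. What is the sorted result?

Merge sort trace:

Split: [43, 38, 5, 38, 14, 48, 25, 46] -> [43, 38, 5, 38] and [14, 48, 25, 46]
  Split: [43, 38, 5, 38] -> [43, 38] and [5, 38]
    Split: [43, 38] -> [43] and [38]
    Merge: [43] + [38] -> [38, 43]
    Split: [5, 38] -> [5] and [38]
    Merge: [5] + [38] -> [5, 38]
  Merge: [38, 43] + [5, 38] -> [5, 38, 38, 43]
  Split: [14, 48, 25, 46] -> [14, 48] and [25, 46]
    Split: [14, 48] -> [14] and [48]
    Merge: [14] + [48] -> [14, 48]
    Split: [25, 46] -> [25] and [46]
    Merge: [25] + [46] -> [25, 46]
  Merge: [14, 48] + [25, 46] -> [14, 25, 46, 48]
Merge: [5, 38, 38, 43] + [14, 25, 46, 48] -> [5, 14, 25, 38, 38, 43, 46, 48]

Final sorted array: [5, 14, 25, 38, 38, 43, 46, 48]

The merge sort proceeds by recursively splitting the array and merging sorted halves.
After all merges, the sorted array is [5, 14, 25, 38, 38, 43, 46, 48].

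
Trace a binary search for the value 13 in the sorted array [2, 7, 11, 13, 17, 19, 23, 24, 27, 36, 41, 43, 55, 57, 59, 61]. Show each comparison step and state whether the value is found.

Binary search for 13 in [2, 7, 11, 13, 17, 19, 23, 24, 27, 36, 41, 43, 55, 57, 59, 61]:

lo=0, hi=15, mid=7, arr[mid]=24 -> 24 > 13, search left half
lo=0, hi=6, mid=3, arr[mid]=13 -> Found target at index 3!

Binary search finds 13 at index 3 after 2 comparisons. The search repeatedly halves the search space by comparing with the middle element.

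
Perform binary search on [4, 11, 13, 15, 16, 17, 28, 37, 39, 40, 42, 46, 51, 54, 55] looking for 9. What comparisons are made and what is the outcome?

Binary search for 9 in [4, 11, 13, 15, 16, 17, 28, 37, 39, 40, 42, 46, 51, 54, 55]:

lo=0, hi=14, mid=7, arr[mid]=37 -> 37 > 9, search left half
lo=0, hi=6, mid=3, arr[mid]=15 -> 15 > 9, search left half
lo=0, hi=2, mid=1, arr[mid]=11 -> 11 > 9, search left half
lo=0, hi=0, mid=0, arr[mid]=4 -> 4 < 9, search right half
lo=1 > hi=0, target 9 not found

Binary search determines that 9 is not in the array after 4 comparisons. The search space was exhausted without finding the target.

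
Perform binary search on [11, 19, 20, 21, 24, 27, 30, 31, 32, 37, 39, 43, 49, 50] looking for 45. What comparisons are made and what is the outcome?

Binary search for 45 in [11, 19, 20, 21, 24, 27, 30, 31, 32, 37, 39, 43, 49, 50]:

lo=0, hi=13, mid=6, arr[mid]=30 -> 30 < 45, search right half
lo=7, hi=13, mid=10, arr[mid]=39 -> 39 < 45, search right half
lo=11, hi=13, mid=12, arr[mid]=49 -> 49 > 45, search left half
lo=11, hi=11, mid=11, arr[mid]=43 -> 43 < 45, search right half
lo=12 > hi=11, target 45 not found

Binary search determines that 45 is not in the array after 4 comparisons. The search space was exhausted without finding the target.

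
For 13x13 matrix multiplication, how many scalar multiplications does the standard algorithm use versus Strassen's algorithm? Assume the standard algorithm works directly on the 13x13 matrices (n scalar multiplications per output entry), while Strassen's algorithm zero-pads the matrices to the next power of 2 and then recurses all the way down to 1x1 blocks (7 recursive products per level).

Matrix multiplication for 13x13 matrices:

Strassen's algorithm requires power-of-2 dimensions. Pad 13x13 to 16x16 (next power of 2).

Standard algorithm: 13^3 = 2197 multiplications
Strassen's algorithm: 7^(log2(16)) = 7^4 = 2401 multiplications
Difference: 2197 - 2401 = -204 (Strassen uses MORE here due to padding overhead — for small or just-over-power-of-2 n, padding can outweigh the per-level savings)

Standard: 2197 multiplications (13^3). Strassen: 2401 multiplications (7^4, after padding to 16x16). Strassen reduces 8 recursive multiplications to 7 at each level.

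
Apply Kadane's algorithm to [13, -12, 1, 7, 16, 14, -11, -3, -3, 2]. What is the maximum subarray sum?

Using Kadane's algorithm on [13, -12, 1, 7, 16, 14, -11, -3, -3, 2]:

Scanning through the array:
Position 1 (value -12): max_ending_here = 1, max_so_far = 13
Position 2 (value 1): max_ending_here = 2, max_so_far = 13
Position 3 (value 7): max_ending_here = 9, max_so_far = 13
Position 4 (value 16): max_ending_here = 25, max_so_far = 25
Position 5 (value 14): max_ending_here = 39, max_so_far = 39
Position 6 (value -11): max_ending_here = 28, max_so_far = 39
Position 7 (value -3): max_ending_here = 25, max_so_far = 39
Position 8 (value -3): max_ending_here = 22, max_so_far = 39
Position 9 (value 2): max_ending_here = 24, max_so_far = 39

Maximum subarray: [13, -12, 1, 7, 16, 14]
Maximum sum: 39

The maximum subarray is [13, -12, 1, 7, 16, 14] with sum 39. This subarray runs from index 0 to index 5.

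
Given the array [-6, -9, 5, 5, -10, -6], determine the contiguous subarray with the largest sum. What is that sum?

Using Kadane's algorithm on [-6, -9, 5, 5, -10, -6]:

Scanning through the array:
Position 1 (value -9): max_ending_here = -9, max_so_far = -6
Position 2 (value 5): max_ending_here = 5, max_so_far = 5
Position 3 (value 5): max_ending_here = 10, max_so_far = 10
Position 4 (value -10): max_ending_here = 0, max_so_far = 10
Position 5 (value -6): max_ending_here = -6, max_so_far = 10

Maximum subarray: [5, 5]
Maximum sum: 10

The maximum subarray is [5, 5] with sum 10. This subarray runs from index 2 to index 3.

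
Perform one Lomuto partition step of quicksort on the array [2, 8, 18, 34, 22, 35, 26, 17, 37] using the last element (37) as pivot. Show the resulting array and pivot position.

Lomuto partition with pivot = 37:

Initial array: [2, 8, 18, 34, 22, 35, 26, 17, 37]

arr[0]=2 <= 37: swap with position 0, array becomes [2, 8, 18, 34, 22, 35, 26, 17, 37]
arr[1]=8 <= 37: swap with position 1, array becomes [2, 8, 18, 34, 22, 35, 26, 17, 37]
arr[2]=18 <= 37: swap with position 2, array becomes [2, 8, 18, 34, 22, 35, 26, 17, 37]
arr[3]=34 <= 37: swap with position 3, array becomes [2, 8, 18, 34, 22, 35, 26, 17, 37]
arr[4]=22 <= 37: swap with position 4, array becomes [2, 8, 18, 34, 22, 35, 26, 17, 37]
arr[5]=35 <= 37: swap with position 5, array becomes [2, 8, 18, 34, 22, 35, 26, 17, 37]
arr[6]=26 <= 37: swap with position 6, array becomes [2, 8, 18, 34, 22, 35, 26, 17, 37]
arr[7]=17 <= 37: swap with position 7, array becomes [2, 8, 18, 34, 22, 35, 26, 17, 37]

Place pivot at position 8: [2, 8, 18, 34, 22, 35, 26, 17, 37]
Pivot position: 8

After partitioning with pivot 37, the array becomes [2, 8, 18, 34, 22, 35, 26, 17, 37]. The pivot is placed at index 8. All elements to the left of the pivot are <= 37, and all elements to the right are > 37.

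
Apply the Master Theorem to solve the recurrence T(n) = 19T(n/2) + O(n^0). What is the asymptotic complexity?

Master Theorem for T(n) = 19T(n/2) + O(n^0):

a = 19, b = 2, c = 0
log_b(a) = log_2(19) = 4.2479

Case 1: c = 0 < log_2(19) = 4.2479
T(n) = O(n^(log_2 19))

For T(n) = 19T(n/2) + O(n^0): log_2(19) = 4.2479. This is Case 1 of the Master Theorem (c < log_b(a), work dominated by leaves), giving O(n^(log_2 19)).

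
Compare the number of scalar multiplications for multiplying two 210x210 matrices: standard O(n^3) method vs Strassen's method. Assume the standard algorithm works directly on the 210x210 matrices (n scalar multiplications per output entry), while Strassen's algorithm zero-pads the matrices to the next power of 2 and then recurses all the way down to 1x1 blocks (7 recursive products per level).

Matrix multiplication for 210x210 matrices:

Strassen's algorithm requires power-of-2 dimensions. Pad 210x210 to 256x256 (next power of 2).

Standard algorithm: 210^3 = 9261000 multiplications
Strassen's algorithm: 7^(log2(256)) = 7^8 = 5764801 multiplications
Savings: 9261000 - 5764801 = 3496199 multiplications

Standard: 9261000 multiplications (210^3). Strassen: 5764801 multiplications (7^8, after padding to 256x256). Strassen reduces 8 recursive multiplications to 7 at each level.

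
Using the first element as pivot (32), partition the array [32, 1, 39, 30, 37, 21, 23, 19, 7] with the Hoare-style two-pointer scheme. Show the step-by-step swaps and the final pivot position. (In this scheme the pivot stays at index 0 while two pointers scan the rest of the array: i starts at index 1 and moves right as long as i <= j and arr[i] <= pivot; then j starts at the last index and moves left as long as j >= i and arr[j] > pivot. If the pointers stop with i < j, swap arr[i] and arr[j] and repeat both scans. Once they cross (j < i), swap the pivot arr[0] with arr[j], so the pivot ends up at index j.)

Hoare-style two-pointer partition with pivot = 32:

Initial array: [32, 1, 39, 30, 37, 21, 23, 19, 7]

Pointers start at i = 1, j = 8.
i stops at index 2 (arr[2]=39 > 32), j stops at index 8 (arr[8]=7 <= 32): swap arr[2] and arr[8], array becomes [32, 1, 7, 30, 37, 21, 23, 19, 39]
i stops at index 4 (arr[4]=37 > 32), j stops at index 7 (arr[7]=19 <= 32): swap arr[4] and arr[7], array becomes [32, 1, 7, 30, 19, 21, 23, 37, 39]
i ends at 7, j ends at 6: the pointers have crossed (j < i), so scanning stops.

Swap pivot arr[0] with arr[6] to place pivot at position 6: [23, 1, 7, 30, 19, 21, 32, 37, 39]
Pivot position: 6

After partitioning with pivot 32, the array becomes [23, 1, 7, 30, 19, 21, 32, 37, 39]. The pivot is placed at index 6. All elements to the left of the pivot are <= 32, and all elements to the right are > 32.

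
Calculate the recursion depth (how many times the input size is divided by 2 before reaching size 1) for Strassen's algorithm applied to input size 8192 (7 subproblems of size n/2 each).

For divide and conquer with division factor 2:

Problem sizes at each level:
Level 0: 8192
Level 1: 4096
Level 2: 2048
Level 3: 1024
Level 4: 512
Level 5: 256
Level 6: 128
Level 7: 64
Level 8: 32
Level 9: 16
Level 10: 8
Level 11: 4
Level 12: 2
Level 13: 1

The root is level 0 and the size-1 base case is level 13 (the tree spans levels 0 through 13, i.e. 14 levels counting the root), so the depth is the number of divisions: log_2(8192) = 13

The recursion tree depth is log_2(8192) = 13. At each level, the problem size is divided by 2, so it takes 13 divisions to reduce to a base case of size 1. The algorithm makes 7 recursive calls at each level.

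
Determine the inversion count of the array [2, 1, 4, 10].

Finding inversions in [2, 1, 4, 10]:

(0, 1): arr[0]=2 > arr[1]=1

Total inversions: 1

The array has 1 inversion(s): (0,1). Each pair (i,j) satisfies i < j and arr[i] > arr[j].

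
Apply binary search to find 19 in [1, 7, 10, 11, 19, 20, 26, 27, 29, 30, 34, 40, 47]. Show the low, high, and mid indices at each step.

Binary search for 19 in [1, 7, 10, 11, 19, 20, 26, 27, 29, 30, 34, 40, 47]:

lo=0, hi=12, mid=6, arr[mid]=26 -> 26 > 19, search left half
lo=0, hi=5, mid=2, arr[mid]=10 -> 10 < 19, search right half
lo=3, hi=5, mid=4, arr[mid]=19 -> Found target at index 4!

Binary search finds 19 at index 4 after 3 comparisons. The search repeatedly halves the search space by comparing with the middle element.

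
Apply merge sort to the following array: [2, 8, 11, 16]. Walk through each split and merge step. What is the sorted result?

Merge sort trace:

Split: [2, 8, 11, 16] -> [2, 8] and [11, 16]
  Split: [2, 8] -> [2] and [8]
  Merge: [2] + [8] -> [2, 8]
  Split: [11, 16] -> [11] and [16]
  Merge: [11] + [16] -> [11, 16]
Merge: [2, 8] + [11, 16] -> [2, 8, 11, 16]

Final sorted array: [2, 8, 11, 16]

The merge sort proceeds by recursively splitting the array and merging sorted halves.
After all merges, the sorted array is [2, 8, 11, 16].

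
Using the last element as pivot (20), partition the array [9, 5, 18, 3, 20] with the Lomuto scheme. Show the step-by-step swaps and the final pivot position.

Lomuto partition with pivot = 20:

Initial array: [9, 5, 18, 3, 20]

arr[0]=9 <= 20: swap with position 0, array becomes [9, 5, 18, 3, 20]
arr[1]=5 <= 20: swap with position 1, array becomes [9, 5, 18, 3, 20]
arr[2]=18 <= 20: swap with position 2, array becomes [9, 5, 18, 3, 20]
arr[3]=3 <= 20: swap with position 3, array becomes [9, 5, 18, 3, 20]

Place pivot at position 4: [9, 5, 18, 3, 20]
Pivot position: 4

After partitioning with pivot 20, the array becomes [9, 5, 18, 3, 20]. The pivot is placed at index 4. All elements to the left of the pivot are <= 20, and all elements to the right are > 20.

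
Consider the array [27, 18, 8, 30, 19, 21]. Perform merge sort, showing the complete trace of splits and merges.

Merge sort trace:

Split: [27, 18, 8, 30, 19, 21] -> [27, 18, 8] and [30, 19, 21]
  Split: [27, 18, 8] -> [27] and [18, 8]
    Split: [18, 8] -> [18] and [8]
    Merge: [18] + [8] -> [8, 18]
  Merge: [27] + [8, 18] -> [8, 18, 27]
  Split: [30, 19, 21] -> [30] and [19, 21]
    Split: [19, 21] -> [19] and [21]
    Merge: [19] + [21] -> [19, 21]
  Merge: [30] + [19, 21] -> [19, 21, 30]
Merge: [8, 18, 27] + [19, 21, 30] -> [8, 18, 19, 21, 27, 30]

Final sorted array: [8, 18, 19, 21, 27, 30]

The merge sort proceeds by recursively splitting the array and merging sorted halves.
After all merges, the sorted array is [8, 18, 19, 21, 27, 30].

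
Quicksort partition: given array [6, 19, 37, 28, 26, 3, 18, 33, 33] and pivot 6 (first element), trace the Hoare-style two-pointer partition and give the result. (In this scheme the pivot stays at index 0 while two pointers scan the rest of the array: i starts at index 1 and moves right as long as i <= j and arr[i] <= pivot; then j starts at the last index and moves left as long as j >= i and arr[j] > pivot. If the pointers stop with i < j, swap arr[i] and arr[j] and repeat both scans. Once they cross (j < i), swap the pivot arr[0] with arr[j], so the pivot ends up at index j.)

Hoare-style two-pointer partition with pivot = 6:

Initial array: [6, 19, 37, 28, 26, 3, 18, 33, 33]

Pointers start at i = 1, j = 8.
i stops at index 1 (arr[1]=19 > 6), j stops at index 5 (arr[5]=3 <= 6): swap arr[1] and arr[5], array becomes [6, 3, 37, 28, 26, 19, 18, 33, 33]
i ends at 2, j ends at 1: the pointers have crossed (j < i), so scanning stops.

Swap pivot arr[0] with arr[1] to place pivot at position 1: [3, 6, 37, 28, 26, 19, 18, 33, 33]
Pivot position: 1

After partitioning with pivot 6, the array becomes [3, 6, 37, 28, 26, 19, 18, 33, 33]. The pivot is placed at index 1. All elements to the left of the pivot are <= 6, and all elements to the right are > 6.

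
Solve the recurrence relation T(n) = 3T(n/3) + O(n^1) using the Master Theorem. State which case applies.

Master Theorem for T(n) = 3T(n/3) + O(n^1):

a = 3, b = 3, c = 1
log_b(a) = log_3(3) = 1.0000

Case 2: c = 1 = log_3(3) = 1.0000
T(n) = O(n^1 log n) = O(n log n)

For T(n) = 3T(n/3) + O(n^1): log_3(3) = 1.0000. This is Case 2 of the Master Theorem (c = log_b(a), equal work at all levels), giving O(n log n).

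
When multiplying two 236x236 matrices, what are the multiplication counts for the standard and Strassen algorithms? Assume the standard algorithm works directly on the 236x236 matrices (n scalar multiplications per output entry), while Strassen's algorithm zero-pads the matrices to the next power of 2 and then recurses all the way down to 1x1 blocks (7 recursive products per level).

Matrix multiplication for 236x236 matrices:

Strassen's algorithm requires power-of-2 dimensions. Pad 236x236 to 256x256 (next power of 2).

Standard algorithm: 236^3 = 13144256 multiplications
Strassen's algorithm: 7^(log2(256)) = 7^8 = 5764801 multiplications
Savings: 13144256 - 5764801 = 7379455 multiplications

Standard: 13144256 multiplications (236^3). Strassen: 5764801 multiplications (7^8, after padding to 256x256). Strassen reduces 8 recursive multiplications to 7 at each level.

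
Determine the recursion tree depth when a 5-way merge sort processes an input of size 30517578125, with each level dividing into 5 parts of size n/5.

For divide and conquer with division factor 5:

Problem sizes at each level:
Level 0: 30517578125
Level 1: 6103515625
Level 2: 1220703125
Level 3: 244140625
Level 4: 48828125
Level 5: 9765625
Level 6: 1953125
Level 7: 390625
Level 8: 78125
Level 9: 15625
Level 10: 3125
Level 11: 625
Level 12: 125
Level 13: 25
Level 14: 5
Level 15: 1

The root is level 0 and the size-1 base case is level 15 (the tree spans levels 0 through 15, i.e. 16 levels counting the root), so the depth is the number of divisions: log_5(30517578125) = 15

The recursion tree depth is log_5(30517578125) = 15. At each level, the problem size is divided by 5, so it takes 15 divisions to reduce to a base case of size 1. The algorithm makes 5 recursive calls at each level.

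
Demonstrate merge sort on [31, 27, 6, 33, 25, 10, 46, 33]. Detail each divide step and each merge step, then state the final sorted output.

Merge sort trace:

Split: [31, 27, 6, 33, 25, 10, 46, 33] -> [31, 27, 6, 33] and [25, 10, 46, 33]
  Split: [31, 27, 6, 33] -> [31, 27] and [6, 33]
    Split: [31, 27] -> [31] and [27]
    Merge: [31] + [27] -> [27, 31]
    Split: [6, 33] -> [6] and [33]
    Merge: [6] + [33] -> [6, 33]
  Merge: [27, 31] + [6, 33] -> [6, 27, 31, 33]
  Split: [25, 10, 46, 33] -> [25, 10] and [46, 33]
    Split: [25, 10] -> [25] and [10]
    Merge: [25] + [10] -> [10, 25]
    Split: [46, 33] -> [46] and [33]
    Merge: [46] + [33] -> [33, 46]
  Merge: [10, 25] + [33, 46] -> [10, 25, 33, 46]
Merge: [6, 27, 31, 33] + [10, 25, 33, 46] -> [6, 10, 25, 27, 31, 33, 33, 46]

Final sorted array: [6, 10, 25, 27, 31, 33, 33, 46]

The merge sort proceeds by recursively splitting the array and merging sorted halves.
After all merges, the sorted array is [6, 10, 25, 27, 31, 33, 33, 46].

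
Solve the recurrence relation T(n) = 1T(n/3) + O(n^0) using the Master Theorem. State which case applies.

Master Theorem for T(n) = 1T(n/3) + O(n^0):

a = 1, b = 3, c = 0
log_b(a) = log_3(1) = 0.0000

Case 2: c = 0 = log_3(1) = 0.0000
T(n) = O(n^0 log n) = O(log n)

For T(n) = 1T(n/3) + O(n^0): log_3(1) = 0.0000. This is Case 2 of the Master Theorem (c = log_b(a), equal work at all levels), giving O(log n).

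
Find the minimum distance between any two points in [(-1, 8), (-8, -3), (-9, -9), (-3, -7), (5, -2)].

Computing all pairwise distances among 5 points:

d((-1, 8), (-8, -3)) = 13.0384
d((-1, 8), (-9, -9)) = 18.7883
d((-1, 8), (-3, -7)) = 15.1327
d((-1, 8), (5, -2)) = 11.6619
d((-8, -3), (-9, -9)) = 6.0828 <-- minimum
d((-8, -3), (-3, -7)) = 6.4031
d((-8, -3), (5, -2)) = 13.0384
d((-9, -9), (-3, -7)) = 6.3246
d((-9, -9), (5, -2)) = 15.6525
d((-3, -7), (5, -2)) = 9.434

Closest pair: (-8, -3) and (-9, -9) with distance 6.0828

The closest pair is (-8, -3) and (-9, -9) with Euclidean distance 6.0828. For 5 points, brute-force pairwise comparison is shown above. For large n, the divide-and-conquer algorithm (sort by x, recurse on halves, check the dividing strip) achieves O(n log n).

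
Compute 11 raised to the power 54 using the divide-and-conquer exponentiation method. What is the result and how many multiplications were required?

Computing 11^54 by squaring (build up from 11^1; each line after the first costs one multiplication):

11^1 = 11
11^2 = (11^1)^2 = 11^2 = 121
11^3 = 11 * 11^2 = 11 * 121 = 1331
11^6 = (11^3)^2 = 1331^2 = 1771561
11^12 = (11^6)^2 = 1771561^2 = 3138428376721
11^13 = 11 * 11^12 = 11 * 3138428376721 = 34522712143931
11^26 = (11^13)^2 = 34522712143931^2 = 1191817653772720942460132761
11^27 = 11 * 11^26 = 11 * 1191817653772720942460132761 = 13109994191499930367061460371
11^54 = (11^27)^2 = 13109994191499930367061460371^2 = 171871947701161912897410416779483616222663749691203457641

Result: 171871947701161912897410416779483616222663749691203457641
Multiplications needed: 8 (8 lines after 11^1)

11^54 = 171871947701161912897410416779483616222663749691203457641. Using exponentiation by squaring, this requires 8 multiplications. The key idea: if the exponent is even, square the half-power; if odd, multiply by the base once.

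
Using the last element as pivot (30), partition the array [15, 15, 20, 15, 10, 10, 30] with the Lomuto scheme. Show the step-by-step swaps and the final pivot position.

Lomuto partition with pivot = 30:

Initial array: [15, 15, 20, 15, 10, 10, 30]

arr[0]=15 <= 30: swap with position 0, array becomes [15, 15, 20, 15, 10, 10, 30]
arr[1]=15 <= 30: swap with position 1, array becomes [15, 15, 20, 15, 10, 10, 30]
arr[2]=20 <= 30: swap with position 2, array becomes [15, 15, 20, 15, 10, 10, 30]
arr[3]=15 <= 30: swap with position 3, array becomes [15, 15, 20, 15, 10, 10, 30]
arr[4]=10 <= 30: swap with position 4, array becomes [15, 15, 20, 15, 10, 10, 30]
arr[5]=10 <= 30: swap with position 5, array becomes [15, 15, 20, 15, 10, 10, 30]

Place pivot at position 6: [15, 15, 20, 15, 10, 10, 30]
Pivot position: 6

After partitioning with pivot 30, the array becomes [15, 15, 20, 15, 10, 10, 30]. The pivot is placed at index 6. All elements to the left of the pivot are <= 30, and all elements to the right are > 30.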